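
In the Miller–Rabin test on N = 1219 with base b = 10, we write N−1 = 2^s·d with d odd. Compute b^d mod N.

97

1219 − 1 = 1218 = 2^1 · 609, so d = 609.
10^1 ≡ 10 (mod 1219)
10^2 ≡ 10^2 = 100 ≡ 100 (mod 1219)
10^4 ≡ 100^2 = 10000 ≡ 248 (mod 1219)
10^8 ≡ 248^2 = 61504 ≡ 554 (mod 1219)
10^16 ≡ 554^2 = 306916 ≡ 947 (mod 1219)
10^32 ≡ 947^2 = 896809 ≡ 844 (mod 1219)
10^64 ≡ 844^2 = 712336 ≡ 440 (mod 1219)
10^128 ≡ 440^2 = 193600 ≡ 998 (mod 1219)
10^256 ≡ 998^2 = 996004 ≡ 81 (mod 1219)
10^512 ≡ 81^2 = 6561 ≡ 466 (mod 1219)
609 = 512 + 64 + 32 + 1 in binary powers of 2.
So 10^609 ≡ 466 · 440 · 844 · 10 ≡ 97 (mod 1219).
Squaring chain: 97; never reaches −1, so base 10 is a Miller–Rabin witness that 1219 is composite.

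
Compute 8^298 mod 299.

8^1 ≡ 8 (mod 299)
8^2 ≡ 8^2 = 64 ≡ 64 (mod 299)
8^4 ≡ 64^2 = 4096 ≡ 209 (mod 299)
8^8 ≡ 209^2 = 43681 ≡ 27 (mod 299)
8^16 ≡ 27^2 = 729 ≡ 131 (mod 299)
8^32 ≡ 131^2 = 17161 ≡ 118 (mod 299)
8^64 ≡ 118^2 = 13924 ≡ 170 (mod 299)
8^128 ≡ 170^2 = 28900 ≡ 196 (mod 299)
8^256 ≡ 196^2 = 38416 ≡ 144 (mod 299)
298 = 256 + 32 + 8 + 2 in binary powers of 2.
So 8^298 ≡ 144 · 118 · 27 · 64 ≡ 77 (mod 299).
Since 77 ≠ 1, base 8 is a Fermat witness: 299 is composite.

77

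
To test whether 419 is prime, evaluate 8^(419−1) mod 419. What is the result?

8^1 ≡ 8 (mod 419)
8^2 ≡ 8^2 = 64 ≡ 64 (mod 419)
8^4 ≡ 64^2 = 4096 ≡ 325 (mod 419)
8^8 ≡ 325^2 = 105625 ≡ 37 (mod 419)
8^16 ≡ 37^2 = 1369 ≡ 112 (mod 419)
8^32 ≡ 112^2 = 12544 ≡ 393 (mod 419)
8^64 ≡ 393^2 = 154449 ≡ 257 (mod 419)
8^128 ≡ 257^2 = 66049 ≡ 266 (mod 419)
8^256 ≡ 266^2 = 70756 ≡ 364 (mod 419)
418 = 256 + 128 + 32 + 2 in binary powers of 2.
So 8^418 ≡ 364 · 266 · 393 · 64 ≡ 1 (mod 419).
Since the result is 1, base 8 gives no evidence that 419 is composite.

1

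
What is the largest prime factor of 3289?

3289 = 11 · 299
299 = 13 · 23
23 is prime.
So 3289 = 11 · 13 · 23; the largest prime factor is 23.

23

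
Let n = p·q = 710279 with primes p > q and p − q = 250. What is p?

977

Since p = q + 250, we have 710279 = q(q + 250), so q² + 250q − 710279 = 0.
Discriminant: 250² + 4·710279 = 62500 + 2841116 = 2903616; √2903616 = 1704.
q = (−250 + 1704)/2 = 727, and p = q + 250 = 977.
Check: 727 · 977 = 710279.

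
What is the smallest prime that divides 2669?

17

2669 is odd.
Digit sum 23, not divisible by 3.
Ends in 9: not divisible by 5.
7: 2669 = 7·381 + 2
11: 2669 = 11·242 + 7
13: 2669 = 13·205 + 4
17: 2669 = 17·157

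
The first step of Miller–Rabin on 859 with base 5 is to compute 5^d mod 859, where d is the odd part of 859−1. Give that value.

859 − 1 = 858 = 2^1 · 429, so d = 429.
5^1 ≡ 5 (mod 859)
5^2 ≡ 5^2 = 25 ≡ 25 (mod 859)
5^4 ≡ 25^2 = 625 ≡ 625 (mod 859)
5^8 ≡ 625^2 = 390625 ≡ 639 (mod 859)
5^16 ≡ 639^2 = 408321 ≡ 296 (mod 859)
5^32 ≡ 296^2 = 87616 ≡ 857 (mod 859)
5^64 ≡ 857^2 = 734449 ≡ 4 (mod 859)
5^128 ≡ 4^2 = 16 ≡ 16 (mod 859)
5^256 ≡ 16^2 = 256 ≡ 256 (mod 859)
429 = 256 + 128 + 32 + 8 + 4 + 1 in binary powers of 2.
So 5^429 ≡ 256 · 16 · 857 · 639 · 625 · 5 ≡ 1 (mod 859).
Since 5^d ≡ 1 (mod 859), base 5 does not prove 859 composite.

1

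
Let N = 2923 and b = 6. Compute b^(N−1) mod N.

1960

6^1 ≡ 6 (mod 2923)
6^2 ≡ 6^2 = 36 ≡ 36 (mod 2923)
6^4 ≡ 36^2 = 1296 ≡ 1296 (mod 2923)
6^8 ≡ 1296^2 = 1679616 ≡ 1814 (mod 2923)
6^16 ≡ 1814^2 = 3290596 ≡ 2221 (mod 2923)
6^32 ≡ 2221^2 = 4932841 ≡ 1740 (mod 2923)
6^64 ≡ 1740^2 = 3027600 ≡ 2295 (mod 2923)
6^128 ≡ 2295^2 = 5267025 ≡ 2702 (mod 2923)
6^256 ≡ 2702^2 = 7300804 ≡ 2073 (mod 2923)
6^512 ≡ 2073^2 = 4297329 ≡ 519 (mod 2923)
6^1024 ≡ 519^2 = 269361 ≡ 445 (mod 2923)
6^2048 ≡ 445^2 = 198025 ≡ 2184 (mod 2923)
2922 = 2048 + 512 + 256 + 64 + 32 + 8 + 2 in binary powers of 2.
So 6^2922 ≡ 2184 · 519 · 2073 · 2295 · 1740 · 1814 · 36 ≡ 1960 (mod 2923).
Since 1960 ≠ 1, base 6 is a Fermat witness: 2923 is composite.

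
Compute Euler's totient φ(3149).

Factor: 3149 = 47 · 67.
φ(3149) = (47−1) · (67−1) = 46 · 66 = 3036.

3036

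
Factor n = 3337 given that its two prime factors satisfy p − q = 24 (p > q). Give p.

71

Since p = q + 24, we have 3337 = q(q + 24), so q² + 24q − 3337 = 0.
Discriminant: 24² + 4·3337 = 576 + 13348 = 13924; √13924 = 118.
q = (−24 + 118)/2 = 47, and p = q + 24 = 71.
Check: 47 · 71 = 3337.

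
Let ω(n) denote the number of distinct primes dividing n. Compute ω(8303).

2

8303 = 19^2 · 23
8303 = 19^2 · 23, which has 2 distinct prime factors.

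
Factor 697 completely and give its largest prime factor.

697 = 17 · 41
41 is prime.
So 697 = 17 · 41; the largest prime factor is 41.

41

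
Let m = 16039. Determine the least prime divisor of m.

16039 is odd.
Digit sum 19, not divisible by 3.
Ends in 9: not divisible by 5.
7: 16039 = 7·2291 + 2
11: 16039 = 11·1458 + 1
13: 16039 = 13·1233 + 10
17: 16039 = 17·943 + 8
19: 16039 = 19·844 + 3
23: 16039 = 23·697 + 8
29: 16039 = 29·553 + 2
31: 16039 = 31·517 + 12
37: 16039 = 37·433 + 18
41: 16039 = 41·391 + 8
43: 16039 = 43·373

43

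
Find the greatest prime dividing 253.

253 = 11 · 23
23 is prime.
So 253 = 11 · 23; the largest prime factor is 23.

23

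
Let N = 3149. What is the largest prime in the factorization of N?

3149 = 47 · 67
67 is prime.
So 3149 = 47 · 67; the largest prime factor is 67.

67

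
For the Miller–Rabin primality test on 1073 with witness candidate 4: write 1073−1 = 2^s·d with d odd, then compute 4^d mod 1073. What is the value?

1073 − 1 = 1072 = 2^4 · 67, so d = 67.
4^1 ≡ 4 (mod 1073)
4^2 ≡ 4^2 = 16 ≡ 16 (mod 1073)
4^4 ≡ 16^2 = 256 ≡ 256 (mod 1073)
4^8 ≡ 256^2 = 65536 ≡ 83 (mod 1073)
4^16 ≡ 83^2 = 6889 ≡ 451 (mod 1073)
4^32 ≡ 451^2 = 203401 ≡ 604 (mod 1073)
4^64 ≡ 604^2 = 364816 ≡ 1069 (mod 1073)
67 = 64 + 2 + 1 in binary powers of 2.
So 4^67 ≡ 1069 · 16 · 4 ≡ 817 (mod 1073).
Squaring chain: 817 → 83 → 451 → 604; never reaches −1, so base 4 is a Miller–Rabin witness that 1073 is composite.

817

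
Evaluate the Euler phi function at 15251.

Factor: 15251 = 101 · 151.
φ(15251) = (101−1) · (151−1) = 100 · 150 = 15000.

15000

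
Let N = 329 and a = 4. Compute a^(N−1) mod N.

4^1 ≡ 4 (mod 329)
4^2 ≡ 4^2 = 16 ≡ 16 (mod 329)
4^4 ≡ 16^2 = 256 ≡ 256 (mod 329)
4^8 ≡ 256^2 = 65536 ≡ 65 (mod 329)
4^16 ≡ 65^2 = 4225 ≡ 277 (mod 329)
4^32 ≡ 277^2 = 76729 ≡ 72 (mod 329)
4^64 ≡ 72^2 = 5184 ≡ 249 (mod 329)
4^128 ≡ 249^2 = 62001 ≡ 149 (mod 329)
4^256 ≡ 149^2 = 22201 ≡ 158 (mod 329)
328 = 256 + 64 + 8 in binary powers of 2.
So 4^328 ≡ 158 · 249 · 65 ≡ 242 (mod 329).
Since 242 ≠ 1, base 4 is a Fermat witness: 329 is composite.

242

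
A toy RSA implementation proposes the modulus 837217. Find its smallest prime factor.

837217 is odd.
Digit sum 28, not divisible by 3.
Ends in 7: not divisible by 5.
7: 837217 = 7·119602 + 3
11: 837217 = 11·76110 + 7
13: 837217 = 13·64401 + 4
17: 837217 = 17·49248 + 1
19: 837217 = 19·44064 + 1
23: 837217 = 23·36400 + 17
29: 837217 = 29·28869 + 16
31: 837217 = 31·27007

31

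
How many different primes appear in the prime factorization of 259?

259 = 7 · 37
259 = 7 · 37, which has 2 distinct prime factors.

2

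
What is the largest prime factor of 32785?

83

32785 = 5 · 6557
6557 = 79 · 83
83 is prime.
So 32785 = 5 · 79 · 83; the largest prime factor is 83.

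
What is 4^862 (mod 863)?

1

4^1 ≡ 4 (mod 863)
4^2 ≡ 4^2 = 16 ≡ 16 (mod 863)
4^4 ≡ 16^2 = 256 ≡ 256 (mod 863)
4^8 ≡ 256^2 = 65536 ≡ 811 (mod 863)
4^16 ≡ 811^2 = 657721 ≡ 115 (mod 863)
4^32 ≡ 115^2 = 13225 ≡ 280 (mod 863)
4^64 ≡ 280^2 = 78400 ≡ 730 (mod 863)
4^128 ≡ 730^2 = 532900 ≡ 429 (mod 863)
4^256 ≡ 429^2 = 184041 ≡ 222 (mod 863)
4^512 ≡ 222^2 = 49284 ≡ 93 (mod 863)
862 = 512 + 256 + 64 + 16 + 8 + 4 + 2 in binary powers of 2.
So 4^862 ≡ 93 · 222 · 730 · 115 · 811 · 256 · 16 ≡ 1 (mod 863).
Since the result is 1, base 4 gives no evidence that 863 is composite.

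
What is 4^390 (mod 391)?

4^1 ≡ 4 (mod 391)
4^2 ≡ 4^2 = 16 ≡ 16 (mod 391)
4^4 ≡ 16^2 = 256 ≡ 256 (mod 391)
4^8 ≡ 256^2 = 65536 ≡ 239 (mod 391)
4^16 ≡ 239^2 = 57121 ≡ 35 (mod 391)
4^32 ≡ 35^2 = 1225 ≡ 52 (mod 391)
4^64 ≡ 52^2 = 2704 ≡ 358 (mod 391)
4^128 ≡ 358^2 = 128164 ≡ 307 (mod 391)
4^256 ≡ 307^2 = 94249 ≡ 18 (mod 391)
390 = 256 + 128 + 4 + 2 in binary powers of 2.
So 4^390 ≡ 18 · 307 · 256 · 16 ≡ 288 (mod 391).
Since 288 ≠ 1, base 4 is a Fermat witness: 391 is composite.

288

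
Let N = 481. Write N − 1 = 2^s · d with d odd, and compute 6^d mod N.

481 − 1 = 480 = 2^5 · 15, so d = 15.
6^1 ≡ 6 (mod 481)
6^2 ≡ 6^2 = 36 ≡ 36 (mod 481)
6^4 ≡ 36^2 = 1296 ≡ 334 (mod 481)
6^8 ≡ 334^2 = 111556 ≡ 445 (mod 481)
15 = 8 + 4 + 2 + 1 in binary powers of 2.
So 6^15 ≡ 445 · 334 · 36 · 6 ≡ 216 (mod 481).
Squaring chain: 216 → 480 → 1 → 1 → 1; reaches −1, so base 6 does not prove 481 composite.

216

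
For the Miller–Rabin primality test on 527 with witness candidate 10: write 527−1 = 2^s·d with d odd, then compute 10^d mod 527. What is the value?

107

527 − 1 = 526 = 2^1 · 263, so d = 263.
10^1 ≡ 10 (mod 527)
10^2 ≡ 10^2 = 100 ≡ 100 (mod 527)
10^4 ≡ 100^2 = 10000 ≡ 514 (mod 527)
10^8 ≡ 514^2 = 264196 ≡ 169 (mod 527)
10^16 ≡ 169^2 = 28561 ≡ 103 (mod 527)
10^32 ≡ 103^2 = 10609 ≡ 69 (mod 527)
10^64 ≡ 69^2 = 4761 ≡ 18 (mod 527)
10^128 ≡ 18^2 = 324 ≡ 324 (mod 527)
10^256 ≡ 324^2 = 104976 ≡ 103 (mod 527)
263 = 256 + 4 + 2 + 1 in binary powers of 2.
So 10^263 ≡ 103 · 514 · 100 · 10 ≡ 107 (mod 527).
Squaring chain: 107; never reaches −1, so base 10 is a Miller–Rabin witness that 527 is composite.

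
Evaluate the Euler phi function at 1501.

Factor: 1501 = 19 · 79.
φ(1501) = (19−1) · (79−1) = 18 · 78 = 1404.

1404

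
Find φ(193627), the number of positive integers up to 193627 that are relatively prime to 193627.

163944

Factor: 193627 = 7 · 139 · 199.
φ(193627) = (7−1) · (139−1) · (199−1) = 6 · 138 · 198 = 163944.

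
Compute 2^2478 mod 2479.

1935

2^1 ≡ 2 (mod 2479)
2^2 ≡ 2^2 = 4 ≡ 4 (mod 2479)
2^4 ≡ 4^2 = 16 ≡ 16 (mod 2479)
2^8 ≡ 16^2 = 256 ≡ 256 (mod 2479)
2^16 ≡ 256^2 = 65536 ≡ 1082 (mod 2479)
2^32 ≡ 1082^2 = 1170724 ≡ 636 (mod 2479)
2^64 ≡ 636^2 = 404496 ≡ 419 (mod 2479)
2^128 ≡ 419^2 = 175561 ≡ 2031 (mod 2479)
2^256 ≡ 2031^2 = 4124961 ≡ 2384 (mod 2479)
2^512 ≡ 2384^2 = 5683456 ≡ 1588 (mod 2479)
2^1024 ≡ 1588^2 = 2521744 ≡ 601 (mod 2479)
2^2048 ≡ 601^2 = 361201 ≡ 1746 (mod 2479)
2478 = 2048 + 256 + 128 + 32 + 8 + 4 + 2 in binary powers of 2.
So 2^2478 ≡ 1746 · 2384 · 2031 · 636 · 256 · 16 · 4 ≡ 1935 (mod 2479).
Since 1935 ≠ 1, base 2 is a Fermat witness: 2479 is composite.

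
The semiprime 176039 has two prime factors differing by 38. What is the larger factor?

439

Since p = q + 38, we have 176039 = q(q + 38), so q² + 38q − 176039 = 0.
Discriminant: 38² + 4·176039 = 1444 + 704156 = 705600; √705600 = 840.
q = (−38 + 840)/2 = 401, and p = q + 38 = 439.
Check: 401 · 439 = 176039.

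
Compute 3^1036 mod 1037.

973

3^1 ≡ 3 (mod 1037)
3^2 ≡ 3^2 = 9 ≡ 9 (mod 1037)
3^4 ≡ 9^2 = 81 ≡ 81 (mod 1037)
3^8 ≡ 81^2 = 6561 ≡ 339 (mod 1037)
3^16 ≡ 339^2 = 114921 ≡ 851 (mod 1037)
3^32 ≡ 851^2 = 724201 ≡ 375 (mod 1037)
3^64 ≡ 375^2 = 140625 ≡ 630 (mod 1037)
3^128 ≡ 630^2 = 396900 ≡ 766 (mod 1037)
3^256 ≡ 766^2 = 586756 ≡ 851 (mod 1037)
3^512 ≡ 851^2 = 724201 ≡ 375 (mod 1037)
3^1024 ≡ 375^2 = 140625 ≡ 630 (mod 1037)
1036 = 1024 + 8 + 4 in binary powers of 2.
So 3^1036 ≡ 630 · 339 · 81 ≡ 973 (mod 1037).
Since 973 ≠ 1, base 3 is a Fermat witness: 1037 is composite.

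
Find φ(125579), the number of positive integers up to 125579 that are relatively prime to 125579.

115456

Factor: 125579 = 17 · 83 · 89.
φ(125579) = (17−1) · (83−1) · (89−1) = 16 · 82 · 88 = 115456.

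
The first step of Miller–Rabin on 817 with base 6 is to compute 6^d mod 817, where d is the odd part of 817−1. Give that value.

817 − 1 = 816 = 2^4 · 51, so d = 51.
6^1 ≡ 6 (mod 817)
6^2 ≡ 6^2 = 36 ≡ 36 (mod 817)
6^4 ≡ 36^2 = 1296 ≡ 479 (mod 817)
6^8 ≡ 479^2 = 229441 ≡ 681 (mod 817)
6^16 ≡ 681^2 = 463761 ≡ 522 (mod 817)
6^32 ≡ 522^2 = 272484 ≡ 423 (mod 817)
51 = 32 + 16 + 2 + 1 in binary powers of 2.
So 6^51 ≡ 423 · 522 · 36 · 6 ≡ 87 (mod 817).
Squaring chain: 87 → 216 → 87 → 216; never reaches −1, so base 6 is a Miller–Rabin witness that 817 is composite.

87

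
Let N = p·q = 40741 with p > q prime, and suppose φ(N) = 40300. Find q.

131

φ(n) = (p−1)(q−1) = n − (p+q) + 1, so p + q = 40741 − 40300 + 1 = 442.
p and q are the roots of t² − 442t + 40741 = 0.
Discriminant: 442² − 4·40741 = 195364 − 162964 = 32400; √32400 = 180.
q = (442 − 180)/2 = 131, p = (442 + 180)/2 = 311.
Check: 131 · 311 = 40741.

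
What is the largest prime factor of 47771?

67

47771 = 23 · 2077
2077 = 31 · 67
67 is prime.
So 47771 = 23 · 31 · 67; the largest prime factor is 67.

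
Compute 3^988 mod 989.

685

3^1 ≡ 3 (mod 989)
3^2 ≡ 3^2 = 9 ≡ 9 (mod 989)
3^4 ≡ 9^2 = 81 ≡ 81 (mod 989)
3^8 ≡ 81^2 = 6561 ≡ 627 (mod 989)
3^16 ≡ 627^2 = 393129 ≡ 496 (mod 989)
3^32 ≡ 496^2 = 246016 ≡ 744 (mod 989)
3^64 ≡ 744^2 = 553536 ≡ 685 (mod 989)
3^128 ≡ 685^2 = 469225 ≡ 439 (mod 989)
3^256 ≡ 439^2 = 192721 ≡ 855 (mod 989)
3^512 ≡ 855^2 = 731025 ≡ 154 (mod 989)
988 = 512 + 256 + 128 + 64 + 16 + 8 + 4 in binary powers of 2.
So 3^988 ≡ 154 · 855 · 439 · 685 · 496 · 627 · 81 ≡ 685 (mod 989).
Since 685 ≠ 1, base 3 is a Fermat witness: 989 is composite.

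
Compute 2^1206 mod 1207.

2^1 ≡ 2 (mod 1207)
2^2 ≡ 2^2 = 4 ≡ 4 (mod 1207)
2^4 ≡ 4^2 = 16 ≡ 16 (mod 1207)
2^8 ≡ 16^2 = 256 ≡ 256 (mod 1207)
2^16 ≡ 256^2 = 65536 ≡ 358 (mod 1207)
2^32 ≡ 358^2 = 128164 ≡ 222 (mod 1207)
2^64 ≡ 222^2 = 49284 ≡ 1004 (mod 1207)
2^128 ≡ 1004^2 = 1008016 ≡ 171 (mod 1207)
2^256 ≡ 171^2 = 29241 ≡ 273 (mod 1207)
2^512 ≡ 273^2 = 74529 ≡ 902 (mod 1207)
2^1024 ≡ 902^2 = 813604 ≡ 86 (mod 1207)
1206 = 1024 + 128 + 32 + 16 + 4 + 2 in binary powers of 2.
So 2^1206 ≡ 86 · 171 · 222 · 358 · 16 · 4 ≡ 642 (mod 1207).
Since 642 ≠ 1, base 2 is a Fermat witness: 1207 is composite.

642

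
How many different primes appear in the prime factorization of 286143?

286143 = 3 · 95381
95381 = 11 · 8671
8671 = 13 · 667
667 = 23 · 29
286143 = 3 · 11 · 13 · 23 · 29, which has 5 distinct prime factors.

5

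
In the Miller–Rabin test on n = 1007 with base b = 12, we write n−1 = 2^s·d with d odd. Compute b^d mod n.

1007 − 1 = 1006 = 2^1 · 503, so d = 503.
12^1 ≡ 12 (mod 1007)
12^2 ≡ 12^2 = 144 ≡ 144 (mod 1007)
12^4 ≡ 144^2 = 20736 ≡ 596 (mod 1007)
12^8 ≡ 596^2 = 355216 ≡ 752 (mod 1007)
12^16 ≡ 752^2 = 565504 ≡ 577 (mod 1007)
12^32 ≡ 577^2 = 332929 ≡ 619 (mod 1007)
12^64 ≡ 619^2 = 383161 ≡ 501 (mod 1007)
12^128 ≡ 501^2 = 251001 ≡ 258 (mod 1007)
12^256 ≡ 258^2 = 66564 ≡ 102 (mod 1007)
503 = 256 + 128 + 64 + 32 + 16 + 4 + 2 + 1 in binary powers of 2.
So 12^503 ≡ 102 · 258 · 501 · 619 · 577 · 596 · 144 · 12 ≡ 198 (mod 1007).
Squaring chain: 198; never reaches −1, so base 12 is a Miller–Rabin witness that 1007 is composite.

198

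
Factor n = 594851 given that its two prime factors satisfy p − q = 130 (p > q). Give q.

709

Since p = q + 130, we have 594851 = q(q + 130), so q² + 130q − 594851 = 0.
Discriminant: 130² + 4·594851 = 16900 + 2379404 = 2396304; √2396304 = 1548.
q = (−130 + 1548)/2 = 709, and p = q + 130 = 839.
Check: 709 · 839 = 594851.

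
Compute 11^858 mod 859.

11^1 ≡ 11 (mod 859)
11^2 ≡ 11^2 = 121 ≡ 121 (mod 859)
11^4 ≡ 121^2 = 14641 ≡ 38 (mod 859)
11^8 ≡ 38^2 = 1444 ≡ 585 (mod 859)
11^16 ≡ 585^2 = 342225 ≡ 343 (mod 859)
11^32 ≡ 343^2 = 117649 ≡ 825 (mod 859)
11^64 ≡ 825^2 = 680625 ≡ 297 (mod 859)
11^128 ≡ 297^2 = 88209 ≡ 591 (mod 859)
11^256 ≡ 591^2 = 349281 ≡ 527 (mod 859)
11^512 ≡ 527^2 = 277729 ≡ 272 (mod 859)
858 = 512 + 256 + 64 + 16 + 8 + 2 in binary powers of 2.
So 11^858 ≡ 272 · 527 · 297 · 343 · 585 · 121 ≡ 1 (mod 859).
Since the result is 1, base 11 gives no evidence that 859 is composite.

1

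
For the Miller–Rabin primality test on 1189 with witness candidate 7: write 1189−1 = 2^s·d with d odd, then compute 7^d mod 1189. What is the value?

604

1189 − 1 = 1188 = 2^2 · 297, so d = 297.
7^1 ≡ 7 (mod 1189)
7^2 ≡ 7^2 = 49 ≡ 49 (mod 1189)
7^4 ≡ 49^2 = 2401 ≡ 23 (mod 1189)
7^8 ≡ 23^2 = 529 ≡ 529 (mod 1189)
7^16 ≡ 529^2 = 279841 ≡ 426 (mod 1189)
7^32 ≡ 426^2 = 181476 ≡ 748 (mod 1189)
7^64 ≡ 748^2 = 559504 ≡ 674 (mod 1189)
7^128 ≡ 674^2 = 454276 ≡ 78 (mod 1189)
7^256 ≡ 78^2 = 6084 ≡ 139 (mod 1189)
297 = 256 + 32 + 8 + 1 in binary powers of 2.
So 7^297 ≡ 139 · 748 · 529 · 7 ≡ 604 (mod 1189).
Squaring chain: 604 → 982; never reaches −1, so base 7 is a Miller–Rabin witness that 1189 is composite.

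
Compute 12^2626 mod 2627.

12^1 ≡ 12 (mod 2627)
12^2 ≡ 12^2 = 144 ≡ 144 (mod 2627)
12^4 ≡ 144^2 = 20736 ≡ 2347 (mod 2627)
12^8 ≡ 2347^2 = 5508409 ≡ 2217 (mod 2627)
12^16 ≡ 2217^2 = 4915089 ≡ 2599 (mod 2627)
12^32 ≡ 2599^2 = 6754801 ≡ 784 (mod 2627)
12^64 ≡ 784^2 = 614656 ≡ 2565 (mod 2627)
12^128 ≡ 2565^2 = 6579225 ≡ 1217 (mod 2627)
12^256 ≡ 1217^2 = 1481089 ≡ 2088 (mod 2627)
12^512 ≡ 2088^2 = 4359744 ≡ 1551 (mod 2627)
12^1024 ≡ 1551^2 = 2405601 ≡ 1896 (mod 2627)
12^2048 ≡ 1896^2 = 3594816 ≡ 1080 (mod 2627)
2626 = 2048 + 512 + 64 + 2 in binary powers of 2.
So 12^2626 ≡ 1080 · 1551 · 2565 · 144 ≡ 83 (mod 2627).
Since 83 ≠ 1, base 12 is a Fermat witness: 2627 is composite.

83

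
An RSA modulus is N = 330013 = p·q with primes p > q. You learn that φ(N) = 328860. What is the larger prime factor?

631

φ(n) = (p−1)(q−1) = n − (p+q) + 1, so p + q = 330013 − 328860 + 1 = 1154.
p and q are the roots of t² − 1154t + 330013 = 0.
Discriminant: 1154² − 4·330013 = 1331716 − 1320052 = 11664; √11664 = 108.
q = (1154 − 108)/2 = 523, p = (1154 + 108)/2 = 631.
Check: 523 · 631 = 330013.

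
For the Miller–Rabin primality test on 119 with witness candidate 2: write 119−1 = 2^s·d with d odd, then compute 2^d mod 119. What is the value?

25

119 − 1 = 118 = 2^1 · 59, so d = 59.
2^1 ≡ 2 (mod 119)
2^2 ≡ 2^2 = 4 ≡ 4 (mod 119)
2^4 ≡ 4^2 = 16 ≡ 16 (mod 119)
2^8 ≡ 16^2 = 256 ≡ 18 (mod 119)
2^16 ≡ 18^2 = 324 ≡ 86 (mod 119)
2^32 ≡ 86^2 = 7396 ≡ 18 (mod 119)
59 = 32 + 16 + 8 + 2 + 1 in binary powers of 2.
So 2^59 ≡ 18 · 86 · 18 · 4 · 2 ≡ 25 (mod 119).
Squaring chain: 25; never reaches −1, so base 2 is a Miller–Rabin witness that 119 is composite.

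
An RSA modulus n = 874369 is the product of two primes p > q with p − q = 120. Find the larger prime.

997

Since p = q + 120, we have 874369 = q(q + 120), so q² + 120q − 874369 = 0.
Discriminant: 120² + 4·874369 = 14400 + 3497476 = 3511876; √3511876 = 1874.
q = (−120 + 1874)/2 = 877, and p = q + 120 = 997.
Check: 877 · 997 = 874369.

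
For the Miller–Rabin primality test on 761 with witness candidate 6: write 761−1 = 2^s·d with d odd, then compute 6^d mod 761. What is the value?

761 − 1 = 760 = 2^3 · 95, so d = 95.
6^1 ≡ 6 (mod 761)
6^2 ≡ 6^2 = 36 ≡ 36 (mod 761)
6^4 ≡ 36^2 = 1296 ≡ 535 (mod 761)
6^8 ≡ 535^2 = 286225 ≡ 89 (mod 761)
6^16 ≡ 89^2 = 7921 ≡ 311 (mod 761)
6^32 ≡ 311^2 = 96721 ≡ 74 (mod 761)
6^64 ≡ 74^2 = 5476 ≡ 149 (mod 761)
95 = 64 + 16 + 8 + 4 + 2 + 1 in binary powers of 2.
So 6^95 ≡ 149 · 311 · 89 · 535 · 36 · 6 ≡ 62 (mod 761).
Squaring chain: 62 → 39 → 760; reaches −1, so base 6 does not prove 761 composite.

62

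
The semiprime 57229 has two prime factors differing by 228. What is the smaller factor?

Since p = q + 228, we have 57229 = q(q + 228), so q² + 228q − 57229 = 0.
Discriminant: 228² + 4·57229 = 51984 + 228916 = 280900; √280900 = 530.
q = (−228 + 530)/2 = 151, and p = q + 228 = 379.
Check: 151 · 379 = 57229.

151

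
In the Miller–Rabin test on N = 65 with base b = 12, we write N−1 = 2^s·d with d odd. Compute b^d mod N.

65 − 1 = 64 = 2^6 · 1, so d = 1.
12^1 ≡ 12 (mod 65)
1 = 1 in binary powers of 2.
So 12^1 ≡ 12 ≡ 12 (mod 65).
Squaring chain: 12 → 14 → 1 → 1 → 1 → 1; never reaches −1, so base 12 is a Miller–Rabin witness that 65 is composite.

12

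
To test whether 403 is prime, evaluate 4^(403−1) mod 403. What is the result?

326

4^1 ≡ 4 (mod 403)
4^2 ≡ 4^2 = 16 ≡ 16 (mod 403)
4^4 ≡ 16^2 = 256 ≡ 256 (mod 403)
4^8 ≡ 256^2 = 65536 ≡ 250 (mod 403)
4^16 ≡ 250^2 = 62500 ≡ 35 (mod 403)
4^32 ≡ 35^2 = 1225 ≡ 16 (mod 403)
4^64 ≡ 16^2 = 256 ≡ 256 (mod 403)
4^128 ≡ 256^2 = 65536 ≡ 250 (mod 403)
4^256 ≡ 250^2 = 62500 ≡ 35 (mod 403)
402 = 256 + 128 + 16 + 2 in binary powers of 2.
So 4^402 ≡ 35 · 250 · 35 · 16 ≡ 326 (mod 403).
Since 326 ≠ 1, base 4 is a Fermat witness: 403 is composite.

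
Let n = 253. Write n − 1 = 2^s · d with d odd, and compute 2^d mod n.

118

253 − 1 = 252 = 2^2 · 63, so d = 63.
2^1 ≡ 2 (mod 253)
2^2 ≡ 2^2 = 4 ≡ 4 (mod 253)
2^4 ≡ 4^2 = 16 ≡ 16 (mod 253)
2^8 ≡ 16^2 = 256 ≡ 3 (mod 253)
2^16 ≡ 3^2 = 9 ≡ 9 (mod 253)
2^32 ≡ 9^2 = 81 ≡ 81 (mod 253)
63 = 32 + 16 + 8 + 4 + 2 + 1 in binary powers of 2.
So 2^63 ≡ 81 · 9 · 3 · 16 · 4 · 2 ≡ 118 (mod 253).
Squaring chain: 118 → 9; never reaches −1, so base 2 is a Miller–Rabin witness that 253 is composite.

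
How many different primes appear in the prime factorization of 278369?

278369 = 7^2 · 5681
5681 = 13 · 437
437 = 19 · 23
278369 = 7^2 · 13 · 19 · 23, which has 4 distinct prime factors.

4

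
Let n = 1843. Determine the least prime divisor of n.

1843 is odd.
Digit sum 16, not divisible by 3.
Ends in 3: not divisible by 5.
7: 1843 = 7·263 + 2
11: 1843 = 11·167 + 6
13: 1843 = 13·141 + 10
17: 1843 = 17·108 + 7
19: 1843 = 19·97

19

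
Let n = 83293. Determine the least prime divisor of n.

7

83293 is odd.
Digit sum 25, not divisible by 3.
Ends in 3: not divisible by 5.
7: 83293 = 7·11899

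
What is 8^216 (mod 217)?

8

8^1 ≡ 8 (mod 217)
8^2 ≡ 8^2 = 64 ≡ 64 (mod 217)
8^4 ≡ 64^2 = 4096 ≡ 190 (mod 217)
8^8 ≡ 190^2 = 36100 ≡ 78 (mod 217)
8^16 ≡ 78^2 = 6084 ≡ 8 (mod 217)
8^32 ≡ 8^2 = 64 ≡ 64 (mod 217)
8^64 ≡ 64^2 = 4096 ≡ 190 (mod 217)
8^128 ≡ 190^2 = 36100 ≡ 78 (mod 217)
216 = 128 + 64 + 16 + 8 in binary powers of 2.
So 8^216 ≡ 78 · 190 · 8 · 78 ≡ 8 (mod 217).
Since 8 ≠ 1, base 8 is a Fermat witness: 217 is composite.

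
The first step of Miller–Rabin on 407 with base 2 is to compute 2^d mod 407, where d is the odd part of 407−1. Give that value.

338

407 − 1 = 406 = 2^1 · 203, so d = 203.
2^1 ≡ 2 (mod 407)
2^2 ≡ 2^2 = 4 ≡ 4 (mod 407)
2^4 ≡ 4^2 = 16 ≡ 16 (mod 407)
2^8 ≡ 16^2 = 256 ≡ 256 (mod 407)
2^16 ≡ 256^2 = 65536 ≡ 9 (mod 407)
2^32 ≡ 9^2 = 81 ≡ 81 (mod 407)
2^64 ≡ 81^2 = 6561 ≡ 49 (mod 407)
2^128 ≡ 49^2 = 2401 ≡ 366 (mod 407)
203 = 128 + 64 + 8 + 2 + 1 in binary powers of 2.
So 2^203 ≡ 366 · 49 · 256 · 4 · 2 ≡ 338 (mod 407).
Squaring chain: 338; never reaches −1, so base 2 is a Miller–Rabin witness that 407 is composite.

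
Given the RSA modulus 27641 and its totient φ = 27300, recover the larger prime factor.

211

φ(n) = (p−1)(q−1) = n − (p+q) + 1, so p + q = 27641 − 27300 + 1 = 342.
p and q are the roots of t² − 342t + 27641 = 0.
Discriminant: 342² − 4·27641 = 116964 − 110564 = 6400; √6400 = 80.
q = (342 − 80)/2 = 131, p = (342 + 80)/2 = 211.
Check: 131 · 211 = 27641.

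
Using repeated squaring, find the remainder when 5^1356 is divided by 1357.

105

5^1 ≡ 5 (mod 1357)
5^2 ≡ 5^2 = 25 ≡ 25 (mod 1357)
5^4 ≡ 25^2 = 625 ≡ 625 (mod 1357)
5^8 ≡ 625^2 = 390625 ≡ 1166 (mod 1357)
5^16 ≡ 1166^2 = 1359556 ≡ 1199 (mod 1357)
5^32 ≡ 1199^2 = 1437601 ≡ 538 (mod 1357)
5^64 ≡ 538^2 = 289444 ≡ 403 (mod 1357)
5^128 ≡ 403^2 = 162409 ≡ 926 (mod 1357)
5^256 ≡ 926^2 = 857476 ≡ 1209 (mod 1357)
5^512 ≡ 1209^2 = 1461681 ≡ 192 (mod 1357)
5^1024 ≡ 192^2 = 36864 ≡ 225 (mod 1357)
1356 = 1024 + 256 + 64 + 8 + 4 in binary powers of 2.
So 5^1356 ≡ 225 · 1209 · 403 · 1166 · 625 ≡ 105 (mod 1357).
Since 105 ≠ 1, base 5 is a Fermat witness: 1357 is composite.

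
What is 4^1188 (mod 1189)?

223

4^1 ≡ 4 (mod 1189)
4^2 ≡ 4^2 = 16 ≡ 16 (mod 1189)
4^4 ≡ 16^2 = 256 ≡ 256 (mod 1189)
4^8 ≡ 256^2 = 65536 ≡ 141 (mod 1189)
4^16 ≡ 141^2 = 19881 ≡ 857 (mod 1189)
4^32 ≡ 857^2 = 734449 ≡ 836 (mod 1189)
4^64 ≡ 836^2 = 698896 ≡ 953 (mod 1189)
4^128 ≡ 953^2 = 908209 ≡ 1002 (mod 1189)
4^256 ≡ 1002^2 = 1004004 ≡ 488 (mod 1189)
4^512 ≡ 488^2 = 238144 ≡ 344 (mod 1189)
4^1024 ≡ 344^2 = 118336 ≡ 625 (mod 1189)
1188 = 1024 + 128 + 32 + 4 in binary powers of 2.
So 4^1188 ≡ 625 · 1002 · 836 · 256 ≡ 223 (mod 1189).
Since 223 ≠ 1, base 4 is a Fermat witness: 1189 is composite.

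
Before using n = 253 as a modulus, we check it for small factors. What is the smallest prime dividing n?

11

253 is odd.
Digit sum 10, not divisible by 3.
Ends in 3: not divisible by 5.
7: 253 = 7·36 + 1
11: 253 = 11·23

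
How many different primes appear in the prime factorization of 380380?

6

380380 = 2^2 · 95095
95095 = 5 · 19019
19019 = 7 · 2717
2717 = 11 · 247
247 = 13 · 19
380380 = 2^2 · 5 · 7 · 11 · 13 · 19, which has 6 distinct prime factors.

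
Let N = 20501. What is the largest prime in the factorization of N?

83

20501 = 13 · 1577
1577 = 19 · 83
83 is prime.
So 20501 = 13 · 19 · 83; the largest prime factor is 83.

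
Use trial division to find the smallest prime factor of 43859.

61

43859 is odd.
Digit sum 29, not divisible by 3.
Ends in 9: not divisible by 5.
7: 43859 = 7·6265 + 4
11: 43859 = 11·3987 + 2
13: 43859 = 13·3373 + 10
17: 43859 = 17·2579 + 16
19: 43859 = 19·2308 + 7
23: 43859 = 23·1906 + 21
29: 43859 = 29·1512 + 11
31: 43859 = 31·1414 + 25
37: 43859 = 37·1185 + 14
41: 43859 = 41·1069 + 30
43: 43859 = 43·1019 + 42
47: 43859 = 47·933 + 8
53: 43859 = 53·827 + 28
59: 43859 = 59·743 + 22
61: 43859 = 61·719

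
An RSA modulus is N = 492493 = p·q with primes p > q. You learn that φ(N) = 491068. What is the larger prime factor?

φ(n) = (p−1)(q−1) = n − (p+q) + 1, so p + q = 492493 − 491068 + 1 = 1426.
p and q are the roots of t² − 1426t + 492493 = 0.
Discriminant: 1426² − 4·492493 = 2033476 − 1969972 = 63504; √63504 = 252.
q = (1426 − 252)/2 = 587, p = (1426 + 252)/2 = 839.
Check: 587 · 839 = 492493.

839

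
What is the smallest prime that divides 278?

278 is even: 2 divides it.

2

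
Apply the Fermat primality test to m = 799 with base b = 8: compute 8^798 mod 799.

8^1 ≡ 8 (mod 799)
8^2 ≡ 8^2 = 64 ≡ 64 (mod 799)
8^4 ≡ 64^2 = 4096 ≡ 101 (mod 799)
8^8 ≡ 101^2 = 10201 ≡ 613 (mod 799)
8^16 ≡ 613^2 = 375769 ≡ 239 (mod 799)
8^32 ≡ 239^2 = 57121 ≡ 392 (mod 799)
8^64 ≡ 392^2 = 153664 ≡ 256 (mod 799)
8^128 ≡ 256^2 = 65536 ≡ 18 (mod 799)
8^256 ≡ 18^2 = 324 ≡ 324 (mod 799)
8^512 ≡ 324^2 = 104976 ≡ 307 (mod 799)
798 = 512 + 256 + 16 + 8 + 4 + 2 in binary powers of 2.
So 8^798 ≡ 307 · 324 · 239 · 613 · 101 · 64 ≡ 4 (mod 799).
Since 4 ≠ 1, base 8 is a Fermat witness: 799 is composite.

4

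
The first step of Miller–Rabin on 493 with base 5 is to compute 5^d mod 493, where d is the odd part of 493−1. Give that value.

493 − 1 = 492 = 2^2 · 123, so d = 123.
5^1 ≡ 5 (mod 493)
5^2 ≡ 5^2 = 25 ≡ 25 (mod 493)
5^4 ≡ 25^2 = 625 ≡ 132 (mod 493)
5^8 ≡ 132^2 = 17424 ≡ 169 (mod 493)
5^16 ≡ 169^2 = 28561 ≡ 460 (mod 493)
5^32 ≡ 460^2 = 211600 ≡ 103 (mod 493)
5^64 ≡ 103^2 = 10609 ≡ 256 (mod 493)
123 = 64 + 32 + 16 + 8 + 2 + 1 in binary powers of 2.
So 5^123 ≡ 256 · 103 · 460 · 169 · 25 · 5 ≡ 419 (mod 493).
Squaring chain: 419 → 53; never reaches −1, so base 5 is a Miller–Rabin witness that 493 is composite.

419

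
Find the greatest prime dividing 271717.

271717 = 43 · 6319
6319 = 71 · 89
89 is prime.
So 271717 = 43 · 71 · 89; the largest prime factor is 89.

89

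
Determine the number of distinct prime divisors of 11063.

3

11063 = 13 · 851
851 = 23 · 37
11063 = 13 · 23 · 37, which has 3 distinct prime factors.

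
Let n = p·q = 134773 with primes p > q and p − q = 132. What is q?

Since p = q + 132, we have 134773 = q(q + 132), so q² + 132q − 134773 = 0.
Discriminant: 132² + 4·134773 = 17424 + 539092 = 556516; √556516 = 746.
q = (−132 + 746)/2 = 307, and p = q + 132 = 439.
Check: 307 · 439 = 134773.

307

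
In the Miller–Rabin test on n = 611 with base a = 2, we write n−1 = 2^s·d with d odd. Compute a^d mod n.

487

611 − 1 = 610 = 2^1 · 305, so d = 305.
2^1 ≡ 2 (mod 611)
2^2 ≡ 2^2 = 4 ≡ 4 (mod 611)
2^4 ≡ 4^2 = 16 ≡ 16 (mod 611)
2^8 ≡ 16^2 = 256 ≡ 256 (mod 611)
2^16 ≡ 256^2 = 65536 ≡ 159 (mod 611)
2^32 ≡ 159^2 = 25281 ≡ 230 (mod 611)
2^64 ≡ 230^2 = 52900 ≡ 354 (mod 611)
2^128 ≡ 354^2 = 125316 ≡ 61 (mod 611)
2^256 ≡ 61^2 = 3721 ≡ 55 (mod 611)
305 = 256 + 32 + 16 + 1 in binary powers of 2.
So 2^305 ≡ 55 · 230 · 159 · 2 ≡ 487 (mod 611).
Squaring chain: 487; never reaches −1, so base 2 is a Miller–Rabin witness that 611 is composite.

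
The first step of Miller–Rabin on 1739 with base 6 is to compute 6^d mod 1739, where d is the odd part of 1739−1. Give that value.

1560

1739 − 1 = 1738 = 2^1 · 869, so d = 869.
6^1 ≡ 6 (mod 1739)
6^2 ≡ 6^2 = 36 ≡ 36 (mod 1739)
6^4 ≡ 36^2 = 1296 ≡ 1296 (mod 1739)
6^8 ≡ 1296^2 = 1679616 ≡ 1481 (mod 1739)
6^16 ≡ 1481^2 = 2193361 ≡ 482 (mod 1739)
6^32 ≡ 482^2 = 232324 ≡ 1037 (mod 1739)
6^64 ≡ 1037^2 = 1075369 ≡ 667 (mod 1739)
6^128 ≡ 667^2 = 444889 ≡ 1444 (mod 1739)
6^256 ≡ 1444^2 = 2085136 ≡ 75 (mod 1739)
6^512 ≡ 75^2 = 5625 ≡ 408 (mod 1739)
869 = 512 + 256 + 64 + 32 + 4 + 1 in binary powers of 2.
So 6^869 ≡ 408 · 75 · 667 · 1037 · 1296 · 6 ≡ 1560 (mod 1739).
Squaring chain: 1560; never reaches −1, so base 6 is a Miller–Rabin witness that 1739 is composite.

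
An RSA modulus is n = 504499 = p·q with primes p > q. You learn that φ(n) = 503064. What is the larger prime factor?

φ(n) = (p−1)(q−1) = n − (p+q) + 1, so p + q = 504499 − 503064 + 1 = 1436.
p and q are the roots of t² − 1436t + 504499 = 0.
Discriminant: 1436² − 4·504499 = 2062096 − 2017996 = 44100; √44100 = 210.
q = (1436 − 210)/2 = 613, p = (1436 + 210)/2 = 823.
Check: 613 · 823 = 504499.

823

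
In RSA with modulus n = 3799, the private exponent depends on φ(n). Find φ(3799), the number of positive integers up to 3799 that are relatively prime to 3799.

3640

Factor: 3799 = 29 · 131.
φ(3799) = (29−1) · (131−1) = 28 · 130 = 3640.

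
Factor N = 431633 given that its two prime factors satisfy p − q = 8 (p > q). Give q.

653

Since p = q + 8, we have 431633 = q(q + 8), so q² + 8q − 431633 = 0.
Discriminant: 8² + 4·431633 = 64 + 1726532 = 1726596; √1726596 = 1314.
q = (−8 + 1314)/2 = 653, and p = q + 8 = 661.
Check: 653 · 661 = 431633.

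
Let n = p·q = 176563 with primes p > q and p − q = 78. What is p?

Since p = q + 78, we have 176563 = q(q + 78), so q² + 78q − 176563 = 0.
Discriminant: 78² + 4·176563 = 6084 + 706252 = 712336; √712336 = 844.
q = (−78 + 844)/2 = 383, and p = q + 78 = 461.
Check: 383 · 461 = 176563.

461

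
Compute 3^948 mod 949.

1

3^1 ≡ 3 (mod 949)
3^2 ≡ 3^2 = 9 ≡ 9 (mod 949)
3^4 ≡ 9^2 = 81 ≡ 81 (mod 949)
3^8 ≡ 81^2 = 6561 ≡ 867 (mod 949)
3^16 ≡ 867^2 = 751689 ≡ 81 (mod 949)
3^32 ≡ 81^2 = 6561 ≡ 867 (mod 949)
3^64 ≡ 867^2 = 751689 ≡ 81 (mod 949)
3^128 ≡ 81^2 = 6561 ≡ 867 (mod 949)
3^256 ≡ 867^2 = 751689 ≡ 81 (mod 949)
3^512 ≡ 81^2 = 6561 ≡ 867 (mod 949)
948 = 512 + 256 + 128 + 32 + 16 + 4 in binary powers of 2.
So 3^948 ≡ 867 · 81 · 867 · 867 · 81 · 81 ≡ 1 (mod 949).
Since the result is 1, base 3 gives no evidence that 949 is composite.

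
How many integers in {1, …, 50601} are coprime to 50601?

Factor: 50601 = 3 · 101 · 167.
φ(50601) = (3−1) · (101−1) · (167−1) = 2 · 100 · 166 = 33200.

33200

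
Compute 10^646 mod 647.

1

10^1 ≡ 10 (mod 647)
10^2 ≡ 10^2 = 100 ≡ 100 (mod 647)
10^4 ≡ 100^2 = 10000 ≡ 295 (mod 647)
10^8 ≡ 295^2 = 87025 ≡ 327 (mod 647)
10^16 ≡ 327^2 = 106929 ≡ 174 (mod 647)
10^32 ≡ 174^2 = 30276 ≡ 514 (mod 647)
10^64 ≡ 514^2 = 264196 ≡ 220 (mod 647)
10^128 ≡ 220^2 = 48400 ≡ 522 (mod 647)
10^256 ≡ 522^2 = 272484 ≡ 97 (mod 647)
10^512 ≡ 97^2 = 9409 ≡ 351 (mod 647)
646 = 512 + 128 + 4 + 2 in binary powers of 2.
So 10^646 ≡ 351 · 522 · 295 · 100 ≡ 1 (mod 647).
Since the result is 1, base 10 gives no evidence that 647 is composite.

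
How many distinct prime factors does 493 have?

493 = 17 · 29
493 = 17 · 29, which has 2 distinct prime factors.

2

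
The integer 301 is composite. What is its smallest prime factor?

301 is odd.
Digit sum 4, not divisible by 3.
Ends in 1: not divisible by 5.
7: 301 = 7·43

7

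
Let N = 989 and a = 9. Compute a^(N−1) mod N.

439

9^1 ≡ 9 (mod 989)
9^2 ≡ 9^2 = 81 ≡ 81 (mod 989)
9^4 ≡ 81^2 = 6561 ≡ 627 (mod 989)
9^8 ≡ 627^2 = 393129 ≡ 496 (mod 989)
9^16 ≡ 496^2 = 246016 ≡ 744 (mod 989)
9^32 ≡ 744^2 = 553536 ≡ 685 (mod 989)
9^64 ≡ 685^2 = 469225 ≡ 439 (mod 989)
9^128 ≡ 439^2 = 192721 ≡ 855 (mod 989)
9^256 ≡ 855^2 = 731025 ≡ 154 (mod 989)
9^512 ≡ 154^2 = 23716 ≡ 969 (mod 989)
988 = 512 + 256 + 128 + 64 + 16 + 8 + 4 in binary powers of 2.
So 9^988 ≡ 969 · 154 · 855 · 439 · 744 · 496 · 627 ≡ 439 (mod 989).
Since 439 ≠ 1, base 9 is a Fermat witness: 989 is composite.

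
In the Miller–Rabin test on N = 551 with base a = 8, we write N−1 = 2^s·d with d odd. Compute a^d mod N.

449

551 − 1 = 550 = 2^1 · 275, so d = 275.
8^1 ≡ 8 (mod 551)
8^2 ≡ 8^2 = 64 ≡ 64 (mod 551)
8^4 ≡ 64^2 = 4096 ≡ 239 (mod 551)
8^8 ≡ 239^2 = 57121 ≡ 368 (mod 551)
8^16 ≡ 368^2 = 135424 ≡ 429 (mod 551)
8^32 ≡ 429^2 = 184041 ≡ 7 (mod 551)
8^64 ≡ 7^2 = 49 ≡ 49 (mod 551)
8^128 ≡ 49^2 = 2401 ≡ 197 (mod 551)
8^256 ≡ 197^2 = 38809 ≡ 239 (mod 551)
275 = 256 + 16 + 2 + 1 in binary powers of 2.
So 8^275 ≡ 239 · 429 · 64 · 8 ≡ 449 (mod 551).
Squaring chain: 449; never reaches −1, so base 8 is a Miller–Rabin witness that 551 is composite.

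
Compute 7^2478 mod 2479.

7^1 ≡ 7 (mod 2479)
7^2 ≡ 7^2 = 49 ≡ 49 (mod 2479)
7^4 ≡ 49^2 = 2401 ≡ 2401 (mod 2479)
7^8 ≡ 2401^2 = 5764801 ≡ 1126 (mod 2479)
7^16 ≡ 1126^2 = 1267876 ≡ 1107 (mod 2479)
7^32 ≡ 1107^2 = 1225449 ≡ 823 (mod 2479)
7^64 ≡ 823^2 = 677329 ≡ 562 (mod 2479)
7^128 ≡ 562^2 = 315844 ≡ 1011 (mod 2479)
7^256 ≡ 1011^2 = 1022121 ≡ 773 (mod 2479)
7^512 ≡ 773^2 = 597529 ≡ 90 (mod 2479)
7^1024 ≡ 90^2 = 8100 ≡ 663 (mod 2479)
7^2048 ≡ 663^2 = 439569 ≡ 786 (mod 2479)
2478 = 2048 + 256 + 128 + 32 + 8 + 4 + 2 in binary powers of 2.
So 7^2478 ≡ 786 · 773 · 1011 · 823 · 1126 · 2401 · 49 ≡ 528 (mod 2479).
Since 528 ≠ 1, base 7 is a Fermat witness: 2479 is composite.

528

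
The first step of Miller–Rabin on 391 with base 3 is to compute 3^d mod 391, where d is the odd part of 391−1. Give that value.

282

391 − 1 = 390 = 2^1 · 195, so d = 195.
3^1 ≡ 3 (mod 391)
3^2 ≡ 3^2 = 9 ≡ 9 (mod 391)
3^4 ≡ 9^2 = 81 ≡ 81 (mod 391)
3^8 ≡ 81^2 = 6561 ≡ 305 (mod 391)
3^16 ≡ 305^2 = 93025 ≡ 358 (mod 391)
3^32 ≡ 358^2 = 128164 ≡ 307 (mod 391)
3^64 ≡ 307^2 = 94249 ≡ 18 (mod 391)
3^128 ≡ 18^2 = 324 ≡ 324 (mod 391)
195 = 128 + 64 + 2 + 1 in binary powers of 2.
So 3^195 ≡ 324 · 18 · 9 · 3 ≡ 282 (mod 391).
Squaring chain: 282; never reaches −1, so base 3 is a Miller–Rabin witness that 391 is composite.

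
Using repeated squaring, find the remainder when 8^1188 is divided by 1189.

8^1 ≡ 8 (mod 1189)
8^2 ≡ 8^2 = 64 ≡ 64 (mod 1189)
8^4 ≡ 64^2 = 4096 ≡ 529 (mod 1189)
8^8 ≡ 529^2 = 279841 ≡ 426 (mod 1189)
8^16 ≡ 426^2 = 181476 ≡ 748 (mod 1189)
8^32 ≡ 748^2 = 559504 ≡ 674 (mod 1189)
8^64 ≡ 674^2 = 454276 ≡ 78 (mod 1189)
8^128 ≡ 78^2 = 6084 ≡ 139 (mod 1189)
8^256 ≡ 139^2 = 19321 ≡ 297 (mod 1189)
8^512 ≡ 297^2 = 88209 ≡ 223 (mod 1189)
8^1024 ≡ 223^2 = 49729 ≡ 980 (mod 1189)
1188 = 1024 + 128 + 32 + 4 in binary powers of 2.
So 8^1188 ≡ 980 · 139 · 674 · 529 ≡ 836 (mod 1189).
Since 836 ≠ 1, base 8 is a Fermat witness: 1189 is composite.

836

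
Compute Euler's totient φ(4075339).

3998400

Factor: 4075339 = 137 · 151 · 197.
φ(4075339) = (137−1) · (151−1) · (197−1) = 136 · 150 · 196 = 3998400.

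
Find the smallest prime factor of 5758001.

43

5758001 is odd.
Digit sum 26, not divisible by 3.
Ends in 1: not divisible by 5.
7: 5758001 = 7·822571 + 4
11: 5758001 = 11·523454 + 7
13: 5758001 = 13·442923 + 2
17: 5758001 = 17·338705 + 16
19: 5758001 = 19·303052 + 13
23: 5758001 = 23·250347 + 20
29: 5758001 = 29·198551 + 22
31: 5758001 = 31·185741 + 30
37: 5758001 = 37·155621 + 24
41: 5758001 = 41·140439 + 2
43: 5758001 = 43·133907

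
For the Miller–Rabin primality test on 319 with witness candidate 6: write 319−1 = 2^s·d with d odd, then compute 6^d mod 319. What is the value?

178

319 − 1 = 318 = 2^1 · 159, so d = 159.
6^1 ≡ 6 (mod 319)
6^2 ≡ 6^2 = 36 ≡ 36 (mod 319)
6^4 ≡ 36^2 = 1296 ≡ 20 (mod 319)
6^8 ≡ 20^2 = 400 ≡ 81 (mod 319)
6^16 ≡ 81^2 = 6561 ≡ 181 (mod 319)
6^32 ≡ 181^2 = 32761 ≡ 223 (mod 319)
6^64 ≡ 223^2 = 49729 ≡ 284 (mod 319)
6^128 ≡ 284^2 = 80656 ≡ 268 (mod 319)
159 = 128 + 16 + 8 + 4 + 2 + 1 in binary powers of 2.
So 6^159 ≡ 268 · 181 · 81 · 20 · 36 · 6 ≡ 178 (mod 319).
Squaring chain: 178; never reaches −1, so base 6 is a Miller–Rabin witness that 319 is composite.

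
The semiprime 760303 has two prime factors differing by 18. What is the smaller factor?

863

Since p = q + 18, we have 760303 = q(q + 18), so q² + 18q − 760303 = 0.
Discriminant: 18² + 4·760303 = 324 + 3041212 = 3041536; √3041536 = 1744.
q = (−18 + 1744)/2 = 863, and p = q + 18 = 881.
Check: 863 · 881 = 760303.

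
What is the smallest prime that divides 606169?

606169 is odd.
Digit sum 28, not divisible by 3.
Ends in 9: not divisible by 5.
7: 606169 = 7·86595 + 4
11: 606169 = 11·55106 + 3
13: 606169 = 13·46628 + 5
17: 606169 = 17·35657

17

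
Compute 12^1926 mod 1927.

12^1 ≡ 12 (mod 1927)
12^2 ≡ 12^2 = 144 ≡ 144 (mod 1927)
12^4 ≡ 144^2 = 20736 ≡ 1466 (mod 1927)
12^8 ≡ 1466^2 = 2149156 ≡ 551 (mod 1927)
12^16 ≡ 551^2 = 303601 ≡ 1062 (mod 1927)
12^32 ≡ 1062^2 = 1127844 ≡ 549 (mod 1927)
12^64 ≡ 549^2 = 301401 ≡ 789 (mod 1927)
12^128 ≡ 789^2 = 622521 ≡ 100 (mod 1927)
12^256 ≡ 100^2 = 10000 ≡ 365 (mod 1927)
12^512 ≡ 365^2 = 133225 ≡ 262 (mod 1927)
12^1024 ≡ 262^2 = 68644 ≡ 1199 (mod 1927)
1926 = 1024 + 512 + 256 + 128 + 4 + 2 in binary powers of 2.
So 12^1926 ≡ 1199 · 262 · 365 · 100 · 1466 · 144 ≡ 1840 (mod 1927).
Since 1840 ≠ 1, base 12 is a Fermat witness: 1927 is composite.

1840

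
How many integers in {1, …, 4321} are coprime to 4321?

4144

Factor: 4321 = 29 · 149.
φ(4321) = (29−1) · (149−1) = 28 · 148 = 4144.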